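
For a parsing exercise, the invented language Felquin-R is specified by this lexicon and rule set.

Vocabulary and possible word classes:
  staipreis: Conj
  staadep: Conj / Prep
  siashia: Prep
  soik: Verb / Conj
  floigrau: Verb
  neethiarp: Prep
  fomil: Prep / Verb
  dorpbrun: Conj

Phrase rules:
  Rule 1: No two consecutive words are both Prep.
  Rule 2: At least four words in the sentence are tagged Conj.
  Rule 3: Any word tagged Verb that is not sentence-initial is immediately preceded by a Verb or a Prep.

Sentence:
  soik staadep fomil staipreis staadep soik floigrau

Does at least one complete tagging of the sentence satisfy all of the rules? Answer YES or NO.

Candidates per position — 1:soik {Verb,Conj}; 2:staadep {Conj,Prep}; 3:fomil {Prep,Verb}; 4:staipreis {Conj}; 5:staadep {Conj,Prep}; 6:soik {Verb,Conj}; 7:floigrau {Verb}.
Every candidate sequence violates at least one rule; no consistent tagging exists.

NO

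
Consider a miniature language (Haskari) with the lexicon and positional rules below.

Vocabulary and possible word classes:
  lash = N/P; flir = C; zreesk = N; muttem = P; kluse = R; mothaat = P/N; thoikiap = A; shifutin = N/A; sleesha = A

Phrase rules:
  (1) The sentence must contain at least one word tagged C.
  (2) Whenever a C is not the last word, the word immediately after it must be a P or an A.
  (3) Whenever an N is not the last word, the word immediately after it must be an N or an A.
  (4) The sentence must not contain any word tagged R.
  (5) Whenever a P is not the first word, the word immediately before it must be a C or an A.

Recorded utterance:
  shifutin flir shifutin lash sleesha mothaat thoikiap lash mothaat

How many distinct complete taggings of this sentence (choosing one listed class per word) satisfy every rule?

Candidates per position — 1:shifutin {N,A}; 2:flir {C}; 3:shifutin {N,A}; 4:lash {N,P}; 5:sleesha {A}; 6:mothaat {P,N}; 7:thoikiap {A}; 8:lash {N,P}; 9:mothaat {P,N}.
There are 64 candidate sequences in total.
Checking each against the rules leaves 8 sequences.
Count = 8.

8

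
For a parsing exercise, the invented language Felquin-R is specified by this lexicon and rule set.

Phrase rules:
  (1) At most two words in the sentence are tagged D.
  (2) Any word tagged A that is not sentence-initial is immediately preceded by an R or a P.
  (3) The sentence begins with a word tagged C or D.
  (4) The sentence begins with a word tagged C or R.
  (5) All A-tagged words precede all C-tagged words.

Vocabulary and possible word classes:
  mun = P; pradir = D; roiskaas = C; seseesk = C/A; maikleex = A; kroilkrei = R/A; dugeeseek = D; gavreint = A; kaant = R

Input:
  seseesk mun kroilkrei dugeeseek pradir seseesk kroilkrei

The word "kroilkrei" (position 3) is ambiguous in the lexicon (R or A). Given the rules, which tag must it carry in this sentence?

R

Candidates per position — 1:seseesk {C,A}; 2:mun {P}; 3:kroilkrei {R,A}; 4:dugeeseek {D}; 5:pradir {D}; 6:seseesk {C,A}; 7:kroilkrei {R,A}.
Position 1: A is ruled out by rule 3; that leaves C.
Position 3: A is ruled out by rule 5; that leaves R.
Position 6: A is ruled out by rule 2; that leaves C.
Position 7: A is ruled out by rule 2; that leaves R.
The unique satisfying tagging is: C P R D D C R.
Check: rule 1 ok; rule 2 ok; rule 3 ok; rule 4 ok; rule 5 ok.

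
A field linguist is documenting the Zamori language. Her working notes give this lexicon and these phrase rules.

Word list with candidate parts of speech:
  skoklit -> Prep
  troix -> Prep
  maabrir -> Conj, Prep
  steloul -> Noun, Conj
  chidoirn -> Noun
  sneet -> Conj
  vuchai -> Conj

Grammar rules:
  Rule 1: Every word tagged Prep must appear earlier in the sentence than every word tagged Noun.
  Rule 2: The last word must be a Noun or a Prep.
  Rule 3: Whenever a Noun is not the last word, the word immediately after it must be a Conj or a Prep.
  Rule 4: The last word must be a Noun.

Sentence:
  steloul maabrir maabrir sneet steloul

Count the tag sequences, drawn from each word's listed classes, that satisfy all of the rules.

Candidates per position — 1:steloul {Noun,Conj}; 2:maabrir {Conj,Prep}; 3:maabrir {Conj,Prep}; 4:sneet {Conj}; 5:steloul {Noun,Conj}.
There are 16 candidate sequences in total.
The sequences that satisfy every rule: Noun Conj Conj Conj Noun; Conj Conj Conj Conj Noun; Conj Conj Prep Conj Noun; Conj Prep Conj Conj Noun; Conj Prep Prep Conj Noun.
Count = 5.

5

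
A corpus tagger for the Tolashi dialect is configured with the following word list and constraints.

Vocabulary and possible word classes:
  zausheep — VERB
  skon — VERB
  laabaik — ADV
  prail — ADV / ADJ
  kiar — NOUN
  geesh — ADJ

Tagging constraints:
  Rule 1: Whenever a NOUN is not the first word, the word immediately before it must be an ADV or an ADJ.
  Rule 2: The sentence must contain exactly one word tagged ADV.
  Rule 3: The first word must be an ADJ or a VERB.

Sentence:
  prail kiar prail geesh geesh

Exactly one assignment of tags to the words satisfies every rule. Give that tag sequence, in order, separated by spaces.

Candidates per position — 1:prail {ADV,ADJ}; 2:kiar {NOUN}; 3:prail {ADV,ADJ}; 4:geesh {ADJ}; 5:geesh {ADJ}.
Position 1: ADV is ruled out by rule 3; that leaves ADJ.
Position 3: ADJ is ruled out by rule 2; that leaves ADV.
That leaves exactly one tagging: ADJ NOUN ADV ADJ ADJ.
Rule-by-rule: rule 1 holds; rule 2 holds; rule 3 holds.

ADJ NOUN ADV ADJ ADJ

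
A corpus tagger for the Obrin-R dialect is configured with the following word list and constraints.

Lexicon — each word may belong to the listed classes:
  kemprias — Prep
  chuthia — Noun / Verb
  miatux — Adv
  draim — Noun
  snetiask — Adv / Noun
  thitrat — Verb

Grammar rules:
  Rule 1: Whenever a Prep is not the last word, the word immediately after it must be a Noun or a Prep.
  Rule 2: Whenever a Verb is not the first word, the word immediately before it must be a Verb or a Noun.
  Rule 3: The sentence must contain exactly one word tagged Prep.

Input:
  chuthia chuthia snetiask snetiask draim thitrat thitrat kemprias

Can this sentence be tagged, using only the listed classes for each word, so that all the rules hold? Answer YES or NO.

Candidates per position — 1:chuthia {Noun,Verb}; 2:chuthia {Noun,Verb}; 3:snetiask {Adv,Noun}; 4:snetiask {Adv,Noun}; 5:draim {Noun}; 6:thitrat {Verb}; 7:thitrat {Verb}; 8:kemprias {Prep}.
One satisfying assignment: Verb Noun Adv Noun Noun Verb Verb Prep.
Rule-by-rule: rule 1 ok; rule 2 ok; rule 3 ok.

YES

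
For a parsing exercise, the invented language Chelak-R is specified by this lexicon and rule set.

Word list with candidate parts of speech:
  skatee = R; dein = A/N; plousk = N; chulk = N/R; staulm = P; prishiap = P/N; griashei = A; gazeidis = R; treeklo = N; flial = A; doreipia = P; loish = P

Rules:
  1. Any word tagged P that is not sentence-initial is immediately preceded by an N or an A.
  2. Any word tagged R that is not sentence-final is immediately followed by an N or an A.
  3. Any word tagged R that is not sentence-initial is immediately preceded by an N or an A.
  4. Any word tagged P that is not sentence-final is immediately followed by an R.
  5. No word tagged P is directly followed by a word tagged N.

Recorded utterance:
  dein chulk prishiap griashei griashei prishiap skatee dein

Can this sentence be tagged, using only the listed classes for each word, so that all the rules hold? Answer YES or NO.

YES

Candidates per position — 1:dein {A,N}; 2:chulk {N,R}; 3:prishiap {P,N}; 4:griashei {A}; 5:griashei {A}; 6:prishiap {P,N}; 7:skatee {R}; 8:dein {A,N}.
One satisfying assignment: N N N A A N R N.
Rule-by-rule: rule 1 ok; rule 2 ok; rule 3 ok; rule 4 ok; rule 5 ok.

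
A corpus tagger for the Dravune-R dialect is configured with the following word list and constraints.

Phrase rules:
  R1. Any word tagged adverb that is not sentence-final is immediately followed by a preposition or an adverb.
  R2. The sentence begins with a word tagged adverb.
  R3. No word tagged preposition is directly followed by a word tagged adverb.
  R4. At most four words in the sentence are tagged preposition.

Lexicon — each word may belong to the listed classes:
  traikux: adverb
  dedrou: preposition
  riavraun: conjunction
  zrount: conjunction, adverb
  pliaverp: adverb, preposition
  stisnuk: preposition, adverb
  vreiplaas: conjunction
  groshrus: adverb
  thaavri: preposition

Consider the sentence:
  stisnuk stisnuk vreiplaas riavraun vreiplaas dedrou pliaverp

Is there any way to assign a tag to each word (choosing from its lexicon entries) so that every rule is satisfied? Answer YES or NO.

YES

Candidates per position — 1:stisnuk {preposition,adverb}; 2:stisnuk {preposition,adverb}; 3:vreiplaas {conjunction}; 4:riavraun {conjunction}; 5:vreiplaas {conjunction}; 6:dedrou {preposition}; 7:pliaverp {adverb,preposition}.
One satisfying assignment: adverb preposition conjunction conjunction conjunction preposition preposition.
Check: rule 1 ✓; rule 2 ✓; rule 3 ✓; rule 4 ✓.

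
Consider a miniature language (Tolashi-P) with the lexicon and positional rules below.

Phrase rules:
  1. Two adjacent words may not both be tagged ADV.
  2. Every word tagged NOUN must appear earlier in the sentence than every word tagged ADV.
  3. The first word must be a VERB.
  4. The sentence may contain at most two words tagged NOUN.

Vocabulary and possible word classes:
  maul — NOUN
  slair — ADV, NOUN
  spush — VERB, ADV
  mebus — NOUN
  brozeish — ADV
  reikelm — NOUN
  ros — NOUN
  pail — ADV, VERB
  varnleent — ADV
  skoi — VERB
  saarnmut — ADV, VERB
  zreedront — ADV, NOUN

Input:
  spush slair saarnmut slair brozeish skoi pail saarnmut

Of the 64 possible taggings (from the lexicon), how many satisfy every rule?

3

Candidates per position — 1:spush {VERB,ADV}; 2:slair {ADV,NOUN}; 3:saarnmut {ADV,VERB}; 4:slair {ADV,NOUN}; 5:brozeish {ADV}; 6:skoi {VERB}; 7:pail {ADV,VERB}; 8:saarnmut {ADV,VERB}.
There are 64 candidate sequences in total.
The sequences that satisfy every rule: VERB NOUN VERB NOUN ADV VERB ADV VERB; VERB NOUN VERB NOUN ADV VERB VERB ADV; VERB NOUN VERB NOUN ADV VERB VERB VERB.
Count = 3.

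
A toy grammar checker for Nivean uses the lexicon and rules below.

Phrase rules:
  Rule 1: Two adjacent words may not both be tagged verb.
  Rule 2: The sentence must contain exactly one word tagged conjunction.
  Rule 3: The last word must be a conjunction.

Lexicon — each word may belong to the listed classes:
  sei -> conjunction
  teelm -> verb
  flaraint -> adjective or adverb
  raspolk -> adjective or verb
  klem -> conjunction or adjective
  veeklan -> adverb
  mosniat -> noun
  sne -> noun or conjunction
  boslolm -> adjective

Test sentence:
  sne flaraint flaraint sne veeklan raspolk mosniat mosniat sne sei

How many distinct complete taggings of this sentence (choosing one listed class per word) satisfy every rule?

8

Candidates per position — 1:sne {noun,conjunction}; 2:flaraint {adjective,adverb}; 3:flaraint {adjective,adverb}; 4:sne {noun,conjunction}; 5:veeklan {adverb}; 6:raspolk {adjective,verb}; 7:mosniat {noun}; 8:mosniat {noun}; 9:sne {noun,conjunction}; 10:sei {conjunction}.
There are 64 candidate sequences in total.
Checking each against the rules leaves 8 sequences.
Count = 8.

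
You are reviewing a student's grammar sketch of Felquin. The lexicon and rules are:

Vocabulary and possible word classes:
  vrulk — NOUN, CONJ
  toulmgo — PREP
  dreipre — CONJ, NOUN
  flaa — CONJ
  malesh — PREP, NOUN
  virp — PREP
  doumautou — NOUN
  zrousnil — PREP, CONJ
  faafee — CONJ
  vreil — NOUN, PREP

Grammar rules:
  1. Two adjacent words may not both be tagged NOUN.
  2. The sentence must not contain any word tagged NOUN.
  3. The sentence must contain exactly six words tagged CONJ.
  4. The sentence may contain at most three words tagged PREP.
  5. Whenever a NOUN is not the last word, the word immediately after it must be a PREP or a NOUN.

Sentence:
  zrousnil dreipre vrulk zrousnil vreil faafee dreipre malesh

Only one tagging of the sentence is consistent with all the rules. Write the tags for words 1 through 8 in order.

CONJ CONJ CONJ CONJ PREP CONJ CONJ PREP

Candidates per position — 1:zrousnil {PREP,CONJ}; 2:dreipre {CONJ,NOUN}; 3:vrulk {NOUN,CONJ}; 4:zrousnil {PREP,CONJ}; 5:vreil {NOUN,PREP}; 6:faafee {CONJ}; 7:dreipre {CONJ,NOUN}; 8:malesh {PREP,NOUN}.
Position 1: tagging it PREP would leave rule 3 unsatisfiable, so it must be CONJ.
Position 2: tagging it NOUN would leave rule 2 unsatisfiable, so it must be CONJ.
Position 3: tagging it NOUN would leave rule 2 unsatisfiable, so it must be CONJ.
Position 4: tagging it PREP would leave rule 3 unsatisfiable, so it must be CONJ.
Position 5: tagging it NOUN would leave rule 2 unsatisfiable, so it must be PREP.
Position 7: tagging it NOUN would leave rule 2 unsatisfiable, so it must be CONJ.
Position 8: tagging it NOUN would leave rule 2 unsatisfiable, so it must be PREP.
The unique satisfying tagging is: CONJ CONJ CONJ CONJ PREP CONJ CONJ PREP.
Rule-by-rule: rule 1 ✓; rule 2 ✓; rule 3 ✓; rule 4 ✓; rule 5 ✓.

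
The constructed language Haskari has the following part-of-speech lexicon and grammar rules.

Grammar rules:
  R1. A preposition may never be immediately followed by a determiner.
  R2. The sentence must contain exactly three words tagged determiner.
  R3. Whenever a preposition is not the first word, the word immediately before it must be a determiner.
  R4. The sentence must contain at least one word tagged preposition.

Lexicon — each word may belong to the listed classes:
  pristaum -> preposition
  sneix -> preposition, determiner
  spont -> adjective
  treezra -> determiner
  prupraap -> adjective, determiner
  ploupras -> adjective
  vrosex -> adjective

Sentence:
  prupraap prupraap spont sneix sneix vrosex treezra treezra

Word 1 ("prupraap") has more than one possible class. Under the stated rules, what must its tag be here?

Candidates per position — 1:prupraap {adjective,determiner}; 2:prupraap {adjective,determiner}; 3:spont {adjective}; 4:sneix {preposition,determiner}; 5:sneix {preposition,determiner}; 6:vrosex {adjective}; 7:treezra {determiner}; 8:treezra {determiner}.
Position 4: preposition is ruled out by rule 3; that leaves determiner.
Position 5: determiner is ruled out by rule 2; that leaves preposition.
Position 1: determiner is ruled out by rule 2; that leaves adjective.
Position 2: determiner is ruled out by rule 2; that leaves adjective.
So the tagging must be: adjective adjective adjective determiner preposition adjective determiner determiner.
Checking: rule 1 holds; rule 2 holds; rule 3 holds; rule 4 holds.

adjective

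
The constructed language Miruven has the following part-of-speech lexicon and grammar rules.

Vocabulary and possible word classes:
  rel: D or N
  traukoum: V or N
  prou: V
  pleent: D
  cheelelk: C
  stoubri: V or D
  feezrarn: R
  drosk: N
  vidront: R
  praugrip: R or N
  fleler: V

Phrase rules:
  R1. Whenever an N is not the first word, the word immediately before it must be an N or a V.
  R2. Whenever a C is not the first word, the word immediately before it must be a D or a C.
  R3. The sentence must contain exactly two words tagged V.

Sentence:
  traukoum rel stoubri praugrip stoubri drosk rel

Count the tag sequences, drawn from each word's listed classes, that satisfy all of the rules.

Candidates per position — 1:traukoum {V,N}; 2:rel {D,N}; 3:stoubri {V,D}; 4:praugrip {R,N}; 5:stoubri {V,D}; 6:drosk {N}; 7:rel {D,N}.
There are 64 candidate sequences in total.
Checking each against the rules leaves 12 sequences.
Count = 12.

12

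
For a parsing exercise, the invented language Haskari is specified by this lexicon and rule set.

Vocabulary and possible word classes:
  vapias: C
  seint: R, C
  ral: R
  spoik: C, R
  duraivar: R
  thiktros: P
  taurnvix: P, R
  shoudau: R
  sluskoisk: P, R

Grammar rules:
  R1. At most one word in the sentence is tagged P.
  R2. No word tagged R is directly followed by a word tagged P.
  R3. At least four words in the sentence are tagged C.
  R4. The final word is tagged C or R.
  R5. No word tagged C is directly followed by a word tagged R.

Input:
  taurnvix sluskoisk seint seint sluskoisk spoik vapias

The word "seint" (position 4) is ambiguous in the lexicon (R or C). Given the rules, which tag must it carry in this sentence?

Candidates per position — 1:taurnvix {P,R}; 2:sluskoisk {P,R}; 3:seint {R,C}; 4:seint {R,C}; 5:sluskoisk {P,R}; 6:spoik {C,R}; 7:vapias {C}.
Position 3: tagging it R would leave rule 3 unsatisfiable, so it must be C.
Position 4: tagging it R would leave rule 3 unsatisfiable, so it must be C.
Position 5: tagging it R would leave rule 5 unsatisfiable, so it must be P.
Position 6: tagging it R would leave rule 3 unsatisfiable, so it must be C.
Position 1: tagging it P would leave rule 1 unsatisfiable, so it must be R.
Position 2: tagging it P would leave rule 1 unsatisfiable, so it must be R.
So the tagging must be: R R C C P C C.
Checking: rule 1 ok; rule 2 ok; rule 3 ok; rule 4 ok; rule 5 ok.

C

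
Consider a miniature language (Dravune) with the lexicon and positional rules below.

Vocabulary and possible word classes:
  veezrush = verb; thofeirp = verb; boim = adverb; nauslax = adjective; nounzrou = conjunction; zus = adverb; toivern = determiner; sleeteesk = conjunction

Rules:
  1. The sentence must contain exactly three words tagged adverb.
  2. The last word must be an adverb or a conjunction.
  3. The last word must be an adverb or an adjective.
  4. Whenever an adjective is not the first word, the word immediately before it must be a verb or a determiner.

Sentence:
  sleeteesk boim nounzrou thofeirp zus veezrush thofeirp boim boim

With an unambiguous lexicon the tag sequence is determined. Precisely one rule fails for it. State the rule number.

Fixed tagging: conjunction adverb conjunction verb adverb verb verb adverb adverb.
Applying the rules: R1 ✗, R2 ✓, R3 ✓, R4 ✓.
Only rule 1 fails.

1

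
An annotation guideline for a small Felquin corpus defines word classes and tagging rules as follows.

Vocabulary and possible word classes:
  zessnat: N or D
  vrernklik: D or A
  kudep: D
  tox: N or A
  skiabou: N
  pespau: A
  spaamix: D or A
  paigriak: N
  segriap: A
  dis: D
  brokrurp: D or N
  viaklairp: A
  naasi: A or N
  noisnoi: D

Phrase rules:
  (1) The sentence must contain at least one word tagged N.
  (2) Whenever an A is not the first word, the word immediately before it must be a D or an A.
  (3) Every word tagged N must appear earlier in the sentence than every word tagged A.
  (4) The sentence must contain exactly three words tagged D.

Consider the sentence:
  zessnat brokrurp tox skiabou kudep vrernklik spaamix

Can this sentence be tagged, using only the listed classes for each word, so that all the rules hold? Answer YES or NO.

YES

Candidates per position — 1:zessnat {N,D}; 2:brokrurp {D,N}; 3:tox {N,A}; 4:skiabou {N}; 5:kudep {D}; 6:vrernklik {D,A}; 7:spaamix {D,A}.
One satisfying assignment: D D N N D A A.
Checking: rule 1 ok; rule 2 ok; rule 3 ok; rule 4 ok.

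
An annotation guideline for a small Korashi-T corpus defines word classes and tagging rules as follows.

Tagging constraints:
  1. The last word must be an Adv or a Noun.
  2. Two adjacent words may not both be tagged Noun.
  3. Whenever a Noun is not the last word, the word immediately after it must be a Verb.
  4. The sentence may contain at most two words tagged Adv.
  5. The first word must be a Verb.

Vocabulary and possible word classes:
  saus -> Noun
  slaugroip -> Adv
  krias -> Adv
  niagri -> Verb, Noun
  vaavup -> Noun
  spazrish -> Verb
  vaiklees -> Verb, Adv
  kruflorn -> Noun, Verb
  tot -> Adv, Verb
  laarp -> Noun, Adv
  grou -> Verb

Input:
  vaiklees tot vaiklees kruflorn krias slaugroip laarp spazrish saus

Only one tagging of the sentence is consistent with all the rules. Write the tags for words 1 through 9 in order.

Candidates per position — 1:vaiklees {Verb,Adv}; 2:tot {Adv,Verb}; 3:vaiklees {Verb,Adv}; 4:kruflorn {Noun,Verb}; 5:krias {Adv}; 6:slaugroip {Adv}; 7:laarp {Noun,Adv}; 8:spazrish {Verb}; 9:saus {Noun}.
Word 1 cannot be Adv — rule 4 would then fail for every completion. It is Verb.
Word 2 cannot be Adv — rule 4 would then fail for every completion. It is Verb.
Word 3 cannot be Adv — rule 4 would then fail for every completion. It is Verb.
Word 4 cannot be Noun — rule 3 would then fail for every completion. It is Verb.
Word 7 cannot be Adv — rule 4 would then fail for every completion. It is Noun.
The only consistent sequence is: Verb Verb Verb Verb Adv Adv Noun Verb Noun.
Rule-by-rule: rule 1 holds; rule 2 holds; rule 3 holds; rule 4 holds; rule 5 holds.

Verb Verb Verb Verb Adv Adv Noun Verb Noun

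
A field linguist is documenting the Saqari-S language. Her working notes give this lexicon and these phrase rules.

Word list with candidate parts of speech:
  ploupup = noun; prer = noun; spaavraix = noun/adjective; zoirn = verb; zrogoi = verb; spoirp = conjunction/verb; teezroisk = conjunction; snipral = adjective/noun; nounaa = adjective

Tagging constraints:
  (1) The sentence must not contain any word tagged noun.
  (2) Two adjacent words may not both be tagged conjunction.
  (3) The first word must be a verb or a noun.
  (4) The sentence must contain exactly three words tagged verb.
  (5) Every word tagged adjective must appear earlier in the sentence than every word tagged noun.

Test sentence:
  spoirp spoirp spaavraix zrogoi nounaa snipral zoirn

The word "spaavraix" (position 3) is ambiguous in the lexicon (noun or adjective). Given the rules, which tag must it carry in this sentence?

Candidates per position — 1:spoirp {conjunction,verb}; 2:spoirp {conjunction,verb}; 3:spaavraix {noun,adjective}; 4:zrogoi {verb}; 5:nounaa {adjective}; 6:snipral {adjective,noun}; 7:zoirn {verb}.
Word 1 cannot be conjunction — rule 3 would then fail for every completion. It is verb.
Word 2 cannot be verb — rule 4 would then fail for every completion. It is conjunction.
Word 3 cannot be noun — rule 1 would then fail for every completion. It is adjective.
Word 6 cannot be noun — rule 1 would then fail for every completion. It is adjective.
The unique satisfying tagging is: verb conjunction adjective verb adjective adjective verb.
Check: rule 1 ok; rule 2 ok; rule 3 ok; rule 4 ok; rule 5 ok.

adjective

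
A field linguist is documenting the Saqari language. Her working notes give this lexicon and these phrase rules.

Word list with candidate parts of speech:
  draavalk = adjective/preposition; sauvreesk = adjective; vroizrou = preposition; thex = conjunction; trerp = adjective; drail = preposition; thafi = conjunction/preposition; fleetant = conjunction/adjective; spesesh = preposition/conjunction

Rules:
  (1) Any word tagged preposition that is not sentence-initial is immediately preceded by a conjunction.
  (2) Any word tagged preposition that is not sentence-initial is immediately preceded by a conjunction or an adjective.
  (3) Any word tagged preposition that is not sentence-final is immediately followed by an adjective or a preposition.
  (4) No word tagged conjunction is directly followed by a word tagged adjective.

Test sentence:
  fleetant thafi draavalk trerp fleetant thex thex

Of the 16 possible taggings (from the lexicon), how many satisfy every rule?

Candidates per position — 1:fleetant {conjunction,adjective}; 2:thafi {conjunction,preposition}; 3:draavalk {adjective,preposition}; 4:trerp {adjective}; 5:fleetant {conjunction,adjective}; 6:thex {conjunction}; 7:thex {conjunction}.
There are 16 candidate sequences in total.
Checking each against the rules leaves 6 sequences.
Count = 6.

6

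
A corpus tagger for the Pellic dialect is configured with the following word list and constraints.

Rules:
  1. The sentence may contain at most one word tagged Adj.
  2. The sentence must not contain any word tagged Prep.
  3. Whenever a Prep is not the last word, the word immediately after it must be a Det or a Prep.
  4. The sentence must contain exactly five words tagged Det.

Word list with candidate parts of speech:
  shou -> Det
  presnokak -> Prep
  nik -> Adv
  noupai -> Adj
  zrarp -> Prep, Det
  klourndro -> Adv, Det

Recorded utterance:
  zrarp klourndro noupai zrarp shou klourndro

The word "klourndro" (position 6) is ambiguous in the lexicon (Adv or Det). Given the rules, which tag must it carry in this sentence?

Det

Candidates per position — 1:zrarp {Prep,Det}; 2:klourndro {Adv,Det}; 3:noupai {Adj}; 4:zrarp {Prep,Det}; 5:shou {Det}; 6:klourndro {Adv,Det}.
At position 1, choosing Prep makes rule 2 impossible to satisfy; hence Det.
At position 2, choosing Adv makes rule 4 impossible to satisfy; hence Det.
At position 4, choosing Prep makes rule 2 impossible to satisfy; hence Det.
At position 6, choosing Adv makes rule 4 impossible to satisfy; hence Det.
That leaves exactly one tagging: Det Det Adj Det Det Det.
Check: rule 1 holds; rule 2 holds; rule 3 holds; rule 4 holds.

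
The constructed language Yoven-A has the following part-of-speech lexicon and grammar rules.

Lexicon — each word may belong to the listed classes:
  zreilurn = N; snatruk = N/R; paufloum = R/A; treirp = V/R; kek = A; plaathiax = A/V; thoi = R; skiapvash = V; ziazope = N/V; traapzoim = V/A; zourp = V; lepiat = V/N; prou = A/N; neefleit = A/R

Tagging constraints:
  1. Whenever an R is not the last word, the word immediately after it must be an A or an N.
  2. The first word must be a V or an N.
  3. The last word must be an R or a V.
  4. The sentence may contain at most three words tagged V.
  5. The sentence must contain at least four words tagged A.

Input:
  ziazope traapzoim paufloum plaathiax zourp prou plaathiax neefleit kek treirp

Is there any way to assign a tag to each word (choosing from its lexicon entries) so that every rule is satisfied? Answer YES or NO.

YES

Candidates per position — 1:ziazope {N,V}; 2:traapzoim {V,A}; 3:paufloum {R,A}; 4:plaathiax {A,V}; 5:zourp {V}; 6:prou {A,N}; 7:plaathiax {A,V}; 8:neefleit {A,R}; 9:kek {A}; 10:treirp {V,R}.
One satisfying assignment: V V R A V N A A A R.
Verifying each rule — rule 1 ✓; rule 2 ✓; rule 3 ✓; rule 4 ✓; rule 5 ✓.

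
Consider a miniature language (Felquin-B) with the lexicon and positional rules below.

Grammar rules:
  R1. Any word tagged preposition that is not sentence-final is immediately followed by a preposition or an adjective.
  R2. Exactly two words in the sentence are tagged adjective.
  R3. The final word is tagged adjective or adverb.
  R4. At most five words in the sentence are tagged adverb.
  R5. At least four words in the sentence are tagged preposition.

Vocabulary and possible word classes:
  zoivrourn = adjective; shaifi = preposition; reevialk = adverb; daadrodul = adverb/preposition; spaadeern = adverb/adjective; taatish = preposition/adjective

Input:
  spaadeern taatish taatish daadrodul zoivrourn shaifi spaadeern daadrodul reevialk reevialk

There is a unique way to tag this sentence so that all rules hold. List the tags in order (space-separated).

adverb preposition preposition preposition adjective preposition adjective adverb adverb adverb

Candidates per position — 1:spaadeern {adverb,adjective}; 2:taatish {preposition,adjective}; 3:taatish {preposition,adjective}; 4:daadrodul {adverb,preposition}; 5:zoivrourn {adjective}; 6:shaifi {preposition}; 7:spaadeern {adverb,adjective}; 8:daadrodul {adverb,preposition}; 9:reevialk {adverb}; 10:reevialk {adverb}.
If word 7 were adverb, no tagging could satisfy rule 1; so word 7 is adjective.
If word 8 were preposition, no tagging could satisfy rule 1; so word 8 is adverb.
If word 1 were adjective, no tagging could satisfy rule 2; so word 1 is adverb.
If word 2 were adjective, no tagging could satisfy rule 2; so word 2 is preposition.
If word 3 were adjective, no tagging could satisfy rule 2; so word 3 is preposition.
If word 4 were adverb, no tagging could satisfy rule 1; so word 4 is preposition.
The only consistent sequence is: adverb preposition preposition preposition adjective preposition adjective adverb adverb adverb.
Check: rule 1 ✓; rule 2 ✓; rule 3 ✓; rule 4 ✓; rule 5 ✓.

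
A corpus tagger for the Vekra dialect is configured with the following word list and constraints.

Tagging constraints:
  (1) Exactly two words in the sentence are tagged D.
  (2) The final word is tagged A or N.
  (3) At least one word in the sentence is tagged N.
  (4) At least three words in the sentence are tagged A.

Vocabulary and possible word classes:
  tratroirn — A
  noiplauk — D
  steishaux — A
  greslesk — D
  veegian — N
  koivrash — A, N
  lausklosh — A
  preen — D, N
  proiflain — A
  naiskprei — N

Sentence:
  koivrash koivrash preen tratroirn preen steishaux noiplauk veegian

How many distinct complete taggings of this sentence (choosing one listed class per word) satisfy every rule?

6

Candidates per position — 1:koivrash {A,N}; 2:koivrash {A,N}; 3:preen {D,N}; 4:tratroirn {A}; 5:preen {D,N}; 6:steishaux {A}; 7:noiplauk {D}; 8:veegian {N}.
There are 16 candidate sequences in total.
Checking each against the rules leaves 6 sequences.
Count = 6.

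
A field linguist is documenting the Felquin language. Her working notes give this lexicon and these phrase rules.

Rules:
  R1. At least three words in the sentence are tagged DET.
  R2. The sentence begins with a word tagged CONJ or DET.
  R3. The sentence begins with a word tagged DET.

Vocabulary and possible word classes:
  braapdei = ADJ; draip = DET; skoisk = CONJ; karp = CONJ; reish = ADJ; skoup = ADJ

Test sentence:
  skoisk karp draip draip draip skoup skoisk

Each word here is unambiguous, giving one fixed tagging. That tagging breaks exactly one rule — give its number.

Fixed tagging: CONJ CONJ DET DET DET ADJ CONJ.
Rule check: R1 ✓, R2 ✓, R3 ✗.
Only rule 3 fails.

3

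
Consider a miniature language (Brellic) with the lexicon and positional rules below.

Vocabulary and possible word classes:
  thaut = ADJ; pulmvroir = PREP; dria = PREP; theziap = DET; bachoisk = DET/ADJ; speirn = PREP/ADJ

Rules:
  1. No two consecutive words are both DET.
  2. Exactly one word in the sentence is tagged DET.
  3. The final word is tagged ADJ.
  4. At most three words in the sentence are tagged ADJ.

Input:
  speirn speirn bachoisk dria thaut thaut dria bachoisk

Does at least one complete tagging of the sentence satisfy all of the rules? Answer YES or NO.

Candidates per position — 1:speirn {PREP,ADJ}; 2:speirn {PREP,ADJ}; 3:bachoisk {DET,ADJ}; 4:dria {PREP}; 5:thaut {ADJ}; 6:thaut {ADJ}; 7:dria {PREP}; 8:bachoisk {DET,ADJ}.
One satisfying assignment: PREP PREP DET PREP ADJ ADJ PREP ADJ.
Checking: rule 1 ok; rule 2 ok; rule 3 ok; rule 4 ok.

YES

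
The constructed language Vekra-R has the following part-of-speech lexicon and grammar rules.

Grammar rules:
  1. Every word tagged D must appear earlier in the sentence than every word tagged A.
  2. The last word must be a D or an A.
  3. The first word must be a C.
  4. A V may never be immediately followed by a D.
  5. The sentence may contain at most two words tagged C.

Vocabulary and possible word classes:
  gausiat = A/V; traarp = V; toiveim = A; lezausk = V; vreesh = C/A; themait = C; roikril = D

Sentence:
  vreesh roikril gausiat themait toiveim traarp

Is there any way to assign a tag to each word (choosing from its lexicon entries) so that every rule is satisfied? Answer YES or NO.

Candidates per position — 1:vreesh {C,A}; 2:roikril {D}; 3:gausiat {A,V}; 4:themait {C}; 5:toiveim {A}; 6:traarp {V}.
Rule 2 cannot be satisfied by any choice of tags from the lexicon.
So there is no consistent tagging.

NO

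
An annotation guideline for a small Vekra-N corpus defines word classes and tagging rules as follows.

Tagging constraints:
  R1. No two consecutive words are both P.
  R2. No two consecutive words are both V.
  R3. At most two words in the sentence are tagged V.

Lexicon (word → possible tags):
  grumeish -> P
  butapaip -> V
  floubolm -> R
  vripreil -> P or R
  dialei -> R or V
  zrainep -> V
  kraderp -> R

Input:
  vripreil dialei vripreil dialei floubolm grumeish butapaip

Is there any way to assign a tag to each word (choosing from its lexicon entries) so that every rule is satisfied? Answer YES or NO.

YES

Candidates per position — 1:vripreil {P,R}; 2:dialei {R,V}; 3:vripreil {P,R}; 4:dialei {R,V}; 5:floubolm {R}; 6:grumeish {P}; 7:butapaip {V}.
One satisfying assignment: P V P R R P V.
Verifying each rule — rule 1 holds; rule 2 holds; rule 3 holds.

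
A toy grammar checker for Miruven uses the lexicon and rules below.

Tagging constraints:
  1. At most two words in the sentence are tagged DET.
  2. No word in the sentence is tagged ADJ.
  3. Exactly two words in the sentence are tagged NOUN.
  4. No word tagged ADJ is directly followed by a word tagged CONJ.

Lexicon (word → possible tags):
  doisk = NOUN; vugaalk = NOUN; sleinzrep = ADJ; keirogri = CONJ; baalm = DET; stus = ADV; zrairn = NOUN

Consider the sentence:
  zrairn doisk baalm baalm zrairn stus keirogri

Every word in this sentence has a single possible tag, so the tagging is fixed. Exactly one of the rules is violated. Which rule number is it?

3

Fixed tagging: NOUN NOUN DET DET NOUN ADV CONJ.
Checking each rule: R1 holds, R2 holds, R3 violated, R4 holds.
Only rule 3 fails.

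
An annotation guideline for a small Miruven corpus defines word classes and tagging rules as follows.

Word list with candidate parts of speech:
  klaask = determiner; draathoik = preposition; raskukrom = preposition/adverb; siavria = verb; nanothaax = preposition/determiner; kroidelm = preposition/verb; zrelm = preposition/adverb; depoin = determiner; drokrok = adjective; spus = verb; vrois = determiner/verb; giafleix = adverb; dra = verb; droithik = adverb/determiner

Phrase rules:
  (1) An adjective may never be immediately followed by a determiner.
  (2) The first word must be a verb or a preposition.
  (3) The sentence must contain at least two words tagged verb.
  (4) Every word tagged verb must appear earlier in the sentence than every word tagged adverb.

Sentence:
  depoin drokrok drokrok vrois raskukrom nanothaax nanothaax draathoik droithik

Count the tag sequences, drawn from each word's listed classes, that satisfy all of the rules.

Candidates per position — 1:depoin {determiner}; 2:drokrok {adjective}; 3:drokrok {adjective}; 4:vrois {determiner,verb}; 5:raskukrom {preposition,adverb}; 6:nanothaax {preposition,determiner}; 7:nanothaax {preposition,determiner}; 8:draathoik {preposition}; 9:droithik {adverb,determiner}.
There are 32 candidate sequences in total.
Rule 2 cannot be satisfied by any choice of tags from the lexicon.
So there is no consistent tagging.
Count = 0.

0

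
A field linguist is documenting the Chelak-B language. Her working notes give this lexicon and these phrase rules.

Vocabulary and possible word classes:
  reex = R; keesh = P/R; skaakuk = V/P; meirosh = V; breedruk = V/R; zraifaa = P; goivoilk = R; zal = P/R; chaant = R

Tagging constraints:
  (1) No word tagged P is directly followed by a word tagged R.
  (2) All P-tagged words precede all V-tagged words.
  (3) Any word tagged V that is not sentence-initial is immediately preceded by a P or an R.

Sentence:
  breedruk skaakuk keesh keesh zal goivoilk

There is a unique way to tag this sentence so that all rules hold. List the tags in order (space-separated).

R V R R R R

Candidates per position — 1:breedruk {V,R}; 2:skaakuk {V,P}; 3:keesh {P,R}; 4:keesh {P,R}; 5:zal {P,R}; 6:goivoilk {R}.
Position 2: tagging it P would leave rule 1 unsatisfiable, so it must be V.
Position 3: tagging it P would leave rule 1 unsatisfiable, so it must be R.
Position 4: tagging it P would leave rule 1 unsatisfiable, so it must be R.
Position 5: tagging it P would leave rule 1 unsatisfiable, so it must be R.
Position 1: tagging it V would leave rule 3 unsatisfiable, so it must be R.
That leaves exactly one tagging: R V R R R R.
Check: rule 1 ok; rule 2 ok; rule 3 ok.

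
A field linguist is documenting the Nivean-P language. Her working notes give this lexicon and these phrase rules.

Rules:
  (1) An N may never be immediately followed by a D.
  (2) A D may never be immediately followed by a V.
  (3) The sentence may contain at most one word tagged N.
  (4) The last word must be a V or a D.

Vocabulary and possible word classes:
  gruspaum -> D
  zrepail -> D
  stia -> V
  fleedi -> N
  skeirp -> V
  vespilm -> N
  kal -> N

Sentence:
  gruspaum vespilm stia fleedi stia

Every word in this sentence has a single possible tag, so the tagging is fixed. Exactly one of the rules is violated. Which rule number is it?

Fixed tagging: D N V N V.
Applying the rules: R1 ✓, R2 ✓, R3 ✗, R4 ✓.
Only rule 3 fails.

3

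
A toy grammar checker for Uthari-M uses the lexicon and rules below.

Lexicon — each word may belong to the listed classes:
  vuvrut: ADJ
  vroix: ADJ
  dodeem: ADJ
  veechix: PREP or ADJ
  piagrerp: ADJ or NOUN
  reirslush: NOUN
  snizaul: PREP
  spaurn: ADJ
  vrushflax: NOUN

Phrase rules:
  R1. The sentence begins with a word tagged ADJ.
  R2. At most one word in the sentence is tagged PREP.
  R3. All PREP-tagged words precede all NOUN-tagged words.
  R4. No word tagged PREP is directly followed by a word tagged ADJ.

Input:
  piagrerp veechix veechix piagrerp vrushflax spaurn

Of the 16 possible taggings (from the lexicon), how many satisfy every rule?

Candidates per position — 1:piagrerp {ADJ,NOUN}; 2:veechix {PREP,ADJ}; 3:veechix {PREP,ADJ}; 4:piagrerp {ADJ,NOUN}; 5:vrushflax {NOUN}; 6:spaurn {ADJ}.
There are 16 candidate sequences in total.
The sequences that satisfy every rule: ADJ ADJ PREP NOUN NOUN ADJ; ADJ ADJ ADJ ADJ NOUN ADJ; ADJ ADJ ADJ NOUN NOUN ADJ.
Count = 3.

3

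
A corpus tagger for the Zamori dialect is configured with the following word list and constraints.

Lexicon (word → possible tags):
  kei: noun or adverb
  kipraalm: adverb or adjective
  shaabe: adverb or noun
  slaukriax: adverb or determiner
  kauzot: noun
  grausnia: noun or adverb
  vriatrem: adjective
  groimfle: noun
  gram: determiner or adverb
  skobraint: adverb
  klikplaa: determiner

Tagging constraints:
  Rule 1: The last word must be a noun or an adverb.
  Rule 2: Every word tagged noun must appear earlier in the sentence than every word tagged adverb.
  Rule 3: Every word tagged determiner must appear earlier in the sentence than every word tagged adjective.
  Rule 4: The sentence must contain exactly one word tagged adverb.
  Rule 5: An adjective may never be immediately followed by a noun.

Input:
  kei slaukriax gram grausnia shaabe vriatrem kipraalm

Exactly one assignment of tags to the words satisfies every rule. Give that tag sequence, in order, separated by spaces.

Candidates per position — 1:kei {noun,adverb}; 2:slaukriax {adverb,determiner}; 3:gram {determiner,adverb}; 4:grausnia {noun,adverb}; 5:shaabe {adverb,noun}; 6:vriatrem {adjective}; 7:kipraalm {adverb,adjective}.
Word 7 cannot be adjective — rule 1 would then fail for every completion. It is adverb.
Word 1 cannot be adverb — rule 4 would then fail for every completion. It is noun.
Word 2 cannot be adverb — rule 4 would then fail for every completion. It is determiner.
Word 3 cannot be adverb — rule 4 would then fail for every completion. It is determiner.
Word 4 cannot be adverb — rule 4 would then fail for every completion. It is noun.
Word 5 cannot be adverb — rule 4 would then fail for every completion. It is noun.
The only consistent sequence is: noun determiner determiner noun noun adjective adverb.
Checking: rule 1 ok; rule 2 ok; rule 3 ok; rule 4 ok; rule 5 ok.

noun determiner determiner noun noun adjective adverb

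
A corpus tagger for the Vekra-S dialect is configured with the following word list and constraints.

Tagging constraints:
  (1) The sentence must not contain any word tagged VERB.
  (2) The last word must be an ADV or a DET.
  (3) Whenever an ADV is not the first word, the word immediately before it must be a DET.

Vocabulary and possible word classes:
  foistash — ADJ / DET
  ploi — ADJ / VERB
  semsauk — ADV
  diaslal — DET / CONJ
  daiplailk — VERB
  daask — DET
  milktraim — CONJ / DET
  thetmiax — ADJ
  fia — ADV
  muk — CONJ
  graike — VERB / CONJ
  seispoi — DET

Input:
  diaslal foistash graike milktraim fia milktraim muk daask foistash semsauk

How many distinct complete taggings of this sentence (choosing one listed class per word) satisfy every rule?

8

Candidates per position — 1:diaslal {DET,CONJ}; 2:foistash {ADJ,DET}; 3:graike {VERB,CONJ}; 4:milktraim {CONJ,DET}; 5:fia {ADV}; 6:milktraim {CONJ,DET}; 7:muk {CONJ}; 8:daask {DET}; 9:foistash {ADJ,DET}; 10:semsauk {ADV}.
There are 64 candidate sequences in total.
Checking each against the rules leaves 8 sequences.
Count = 8.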